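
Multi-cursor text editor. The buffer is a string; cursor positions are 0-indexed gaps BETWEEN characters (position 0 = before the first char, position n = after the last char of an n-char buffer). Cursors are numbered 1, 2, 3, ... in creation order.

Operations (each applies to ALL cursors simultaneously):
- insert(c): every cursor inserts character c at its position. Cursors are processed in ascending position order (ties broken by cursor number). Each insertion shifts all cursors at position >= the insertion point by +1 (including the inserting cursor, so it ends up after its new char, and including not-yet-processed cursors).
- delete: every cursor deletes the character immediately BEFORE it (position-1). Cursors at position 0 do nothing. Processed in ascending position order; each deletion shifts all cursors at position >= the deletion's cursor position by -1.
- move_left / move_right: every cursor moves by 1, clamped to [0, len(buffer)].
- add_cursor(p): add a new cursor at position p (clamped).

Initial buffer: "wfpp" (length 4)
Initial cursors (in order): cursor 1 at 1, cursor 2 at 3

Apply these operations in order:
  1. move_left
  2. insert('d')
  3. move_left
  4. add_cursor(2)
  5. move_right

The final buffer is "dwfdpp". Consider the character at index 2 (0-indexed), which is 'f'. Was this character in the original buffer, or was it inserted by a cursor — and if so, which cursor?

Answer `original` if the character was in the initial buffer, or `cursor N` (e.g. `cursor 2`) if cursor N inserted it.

Answer: original

Derivation:
After op 1 (move_left): buffer="wfpp" (len 4), cursors c1@0 c2@2, authorship ....
After op 2 (insert('d')): buffer="dwfdpp" (len 6), cursors c1@1 c2@4, authorship 1..2..
After op 3 (move_left): buffer="dwfdpp" (len 6), cursors c1@0 c2@3, authorship 1..2..
After op 4 (add_cursor(2)): buffer="dwfdpp" (len 6), cursors c1@0 c3@2 c2@3, authorship 1..2..
After op 5 (move_right): buffer="dwfdpp" (len 6), cursors c1@1 c3@3 c2@4, authorship 1..2..
Authorship (.=original, N=cursor N): 1 . . 2 . .
Index 2: author = original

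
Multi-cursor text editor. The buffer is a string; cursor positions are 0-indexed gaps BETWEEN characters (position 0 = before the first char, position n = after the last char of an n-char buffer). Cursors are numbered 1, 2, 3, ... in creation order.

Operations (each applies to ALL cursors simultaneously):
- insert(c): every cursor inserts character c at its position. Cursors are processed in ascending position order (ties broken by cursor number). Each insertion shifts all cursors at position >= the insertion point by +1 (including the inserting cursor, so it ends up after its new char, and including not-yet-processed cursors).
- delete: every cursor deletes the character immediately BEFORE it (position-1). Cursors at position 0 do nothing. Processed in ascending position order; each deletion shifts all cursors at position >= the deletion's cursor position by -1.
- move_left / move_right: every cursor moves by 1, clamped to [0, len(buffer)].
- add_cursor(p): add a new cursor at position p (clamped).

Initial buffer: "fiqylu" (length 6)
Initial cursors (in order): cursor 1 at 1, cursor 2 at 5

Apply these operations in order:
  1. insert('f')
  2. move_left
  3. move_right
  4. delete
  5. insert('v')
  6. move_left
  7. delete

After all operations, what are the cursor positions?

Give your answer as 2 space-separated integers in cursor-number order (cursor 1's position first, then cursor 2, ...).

Answer: 0 4

Derivation:
After op 1 (insert('f')): buffer="ffiqylfu" (len 8), cursors c1@2 c2@7, authorship .1....2.
After op 2 (move_left): buffer="ffiqylfu" (len 8), cursors c1@1 c2@6, authorship .1....2.
After op 3 (move_right): buffer="ffiqylfu" (len 8), cursors c1@2 c2@7, authorship .1....2.
After op 4 (delete): buffer="fiqylu" (len 6), cursors c1@1 c2@5, authorship ......
After op 5 (insert('v')): buffer="fviqylvu" (len 8), cursors c1@2 c2@7, authorship .1....2.
After op 6 (move_left): buffer="fviqylvu" (len 8), cursors c1@1 c2@6, authorship .1....2.
After op 7 (delete): buffer="viqyvu" (len 6), cursors c1@0 c2@4, authorship 1...2.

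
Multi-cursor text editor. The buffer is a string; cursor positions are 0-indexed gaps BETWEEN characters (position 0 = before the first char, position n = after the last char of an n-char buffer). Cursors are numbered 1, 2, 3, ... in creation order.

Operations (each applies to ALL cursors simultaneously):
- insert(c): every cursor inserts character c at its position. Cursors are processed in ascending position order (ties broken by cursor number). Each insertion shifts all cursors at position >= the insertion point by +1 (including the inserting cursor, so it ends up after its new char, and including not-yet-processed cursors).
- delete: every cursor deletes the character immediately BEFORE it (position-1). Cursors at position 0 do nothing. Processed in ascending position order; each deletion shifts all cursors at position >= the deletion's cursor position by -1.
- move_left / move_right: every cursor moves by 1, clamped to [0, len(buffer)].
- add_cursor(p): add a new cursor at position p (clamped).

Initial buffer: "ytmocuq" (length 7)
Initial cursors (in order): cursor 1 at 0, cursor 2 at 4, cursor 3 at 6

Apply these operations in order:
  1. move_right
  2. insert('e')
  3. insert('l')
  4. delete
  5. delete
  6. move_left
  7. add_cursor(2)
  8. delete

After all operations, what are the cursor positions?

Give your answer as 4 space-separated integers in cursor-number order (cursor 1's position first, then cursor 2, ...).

Answer: 0 2 3 1

Derivation:
After op 1 (move_right): buffer="ytmocuq" (len 7), cursors c1@1 c2@5 c3@7, authorship .......
After op 2 (insert('e')): buffer="yetmoceuqe" (len 10), cursors c1@2 c2@7 c3@10, authorship .1....2..3
After op 3 (insert('l')): buffer="yeltmoceluqel" (len 13), cursors c1@3 c2@9 c3@13, authorship .11....22..33
After op 4 (delete): buffer="yetmoceuqe" (len 10), cursors c1@2 c2@7 c3@10, authorship .1....2..3
After op 5 (delete): buffer="ytmocuq" (len 7), cursors c1@1 c2@5 c3@7, authorship .......
After op 6 (move_left): buffer="ytmocuq" (len 7), cursors c1@0 c2@4 c3@6, authorship .......
After op 7 (add_cursor(2)): buffer="ytmocuq" (len 7), cursors c1@0 c4@2 c2@4 c3@6, authorship .......
After op 8 (delete): buffer="ymcq" (len 4), cursors c1@0 c4@1 c2@2 c3@3, authorship ....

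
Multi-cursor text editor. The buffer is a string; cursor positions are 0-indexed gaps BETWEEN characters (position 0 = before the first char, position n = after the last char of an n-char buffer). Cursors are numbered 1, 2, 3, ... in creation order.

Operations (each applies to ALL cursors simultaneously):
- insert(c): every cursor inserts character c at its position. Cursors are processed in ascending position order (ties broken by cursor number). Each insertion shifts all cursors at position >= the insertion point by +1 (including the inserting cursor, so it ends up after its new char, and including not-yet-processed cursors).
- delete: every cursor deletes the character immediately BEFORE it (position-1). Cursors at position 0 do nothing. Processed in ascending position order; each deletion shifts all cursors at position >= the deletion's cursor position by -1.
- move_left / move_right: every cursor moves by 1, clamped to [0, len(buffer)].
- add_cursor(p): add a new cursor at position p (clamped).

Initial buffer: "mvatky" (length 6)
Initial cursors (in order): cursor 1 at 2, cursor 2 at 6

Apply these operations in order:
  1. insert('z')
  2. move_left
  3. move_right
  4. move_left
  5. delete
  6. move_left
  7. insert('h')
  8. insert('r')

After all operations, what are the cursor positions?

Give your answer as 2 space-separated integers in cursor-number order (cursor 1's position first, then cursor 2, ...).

Answer: 2 8

Derivation:
After op 1 (insert('z')): buffer="mvzatkyz" (len 8), cursors c1@3 c2@8, authorship ..1....2
After op 2 (move_left): buffer="mvzatkyz" (len 8), cursors c1@2 c2@7, authorship ..1....2
After op 3 (move_right): buffer="mvzatkyz" (len 8), cursors c1@3 c2@8, authorship ..1....2
After op 4 (move_left): buffer="mvzatkyz" (len 8), cursors c1@2 c2@7, authorship ..1....2
After op 5 (delete): buffer="mzatkz" (len 6), cursors c1@1 c2@5, authorship .1...2
After op 6 (move_left): buffer="mzatkz" (len 6), cursors c1@0 c2@4, authorship .1...2
After op 7 (insert('h')): buffer="hmzathkz" (len 8), cursors c1@1 c2@6, authorship 1.1..2.2
After op 8 (insert('r')): buffer="hrmzathrkz" (len 10), cursors c1@2 c2@8, authorship 11.1..22.2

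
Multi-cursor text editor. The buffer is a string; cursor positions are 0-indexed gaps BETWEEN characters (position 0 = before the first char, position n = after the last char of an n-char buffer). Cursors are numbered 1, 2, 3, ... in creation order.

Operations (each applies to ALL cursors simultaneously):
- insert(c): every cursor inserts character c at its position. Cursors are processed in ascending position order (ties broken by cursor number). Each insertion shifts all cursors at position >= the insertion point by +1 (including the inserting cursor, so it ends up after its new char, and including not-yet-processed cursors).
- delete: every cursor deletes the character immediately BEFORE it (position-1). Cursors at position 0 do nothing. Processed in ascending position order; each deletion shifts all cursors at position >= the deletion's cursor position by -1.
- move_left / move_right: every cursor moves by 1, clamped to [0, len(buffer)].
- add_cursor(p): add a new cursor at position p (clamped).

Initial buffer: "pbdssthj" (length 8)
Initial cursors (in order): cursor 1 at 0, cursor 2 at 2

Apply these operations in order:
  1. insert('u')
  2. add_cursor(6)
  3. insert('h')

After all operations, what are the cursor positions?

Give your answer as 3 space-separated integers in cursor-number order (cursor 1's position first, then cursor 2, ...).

After op 1 (insert('u')): buffer="upbudssthj" (len 10), cursors c1@1 c2@4, authorship 1..2......
After op 2 (add_cursor(6)): buffer="upbudssthj" (len 10), cursors c1@1 c2@4 c3@6, authorship 1..2......
After op 3 (insert('h')): buffer="uhpbuhdshsthj" (len 13), cursors c1@2 c2@6 c3@9, authorship 11..22..3....

Answer: 2 6 9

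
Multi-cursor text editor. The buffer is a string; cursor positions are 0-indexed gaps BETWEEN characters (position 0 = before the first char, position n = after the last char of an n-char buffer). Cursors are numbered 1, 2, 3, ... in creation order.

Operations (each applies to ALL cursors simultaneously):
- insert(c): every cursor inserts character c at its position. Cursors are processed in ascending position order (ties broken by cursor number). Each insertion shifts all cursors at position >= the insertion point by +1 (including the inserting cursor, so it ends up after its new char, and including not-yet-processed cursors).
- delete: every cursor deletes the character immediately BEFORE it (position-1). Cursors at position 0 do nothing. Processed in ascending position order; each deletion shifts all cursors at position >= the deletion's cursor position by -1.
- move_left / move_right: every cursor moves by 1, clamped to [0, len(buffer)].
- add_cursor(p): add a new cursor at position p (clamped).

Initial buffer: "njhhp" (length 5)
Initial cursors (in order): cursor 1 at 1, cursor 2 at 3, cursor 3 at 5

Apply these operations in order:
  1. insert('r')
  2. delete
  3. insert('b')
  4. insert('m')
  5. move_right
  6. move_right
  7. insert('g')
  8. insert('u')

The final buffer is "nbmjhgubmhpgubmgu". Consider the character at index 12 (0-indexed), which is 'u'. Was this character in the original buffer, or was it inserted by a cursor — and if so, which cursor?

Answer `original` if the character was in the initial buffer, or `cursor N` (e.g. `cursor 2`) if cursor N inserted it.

After op 1 (insert('r')): buffer="nrjhrhpr" (len 8), cursors c1@2 c2@5 c3@8, authorship .1..2..3
After op 2 (delete): buffer="njhhp" (len 5), cursors c1@1 c2@3 c3@5, authorship .....
After op 3 (insert('b')): buffer="nbjhbhpb" (len 8), cursors c1@2 c2@5 c3@8, authorship .1..2..3
After op 4 (insert('m')): buffer="nbmjhbmhpbm" (len 11), cursors c1@3 c2@7 c3@11, authorship .11..22..33
After op 5 (move_right): buffer="nbmjhbmhpbm" (len 11), cursors c1@4 c2@8 c3@11, authorship .11..22..33
After op 6 (move_right): buffer="nbmjhbmhpbm" (len 11), cursors c1@5 c2@9 c3@11, authorship .11..22..33
After op 7 (insert('g')): buffer="nbmjhgbmhpgbmg" (len 14), cursors c1@6 c2@11 c3@14, authorship .11..122..2333
After op 8 (insert('u')): buffer="nbmjhgubmhpgubmgu" (len 17), cursors c1@7 c2@13 c3@17, authorship .11..1122..223333
Authorship (.=original, N=cursor N): . 1 1 . . 1 1 2 2 . . 2 2 3 3 3 3
Index 12: author = 2

Answer: cursor 2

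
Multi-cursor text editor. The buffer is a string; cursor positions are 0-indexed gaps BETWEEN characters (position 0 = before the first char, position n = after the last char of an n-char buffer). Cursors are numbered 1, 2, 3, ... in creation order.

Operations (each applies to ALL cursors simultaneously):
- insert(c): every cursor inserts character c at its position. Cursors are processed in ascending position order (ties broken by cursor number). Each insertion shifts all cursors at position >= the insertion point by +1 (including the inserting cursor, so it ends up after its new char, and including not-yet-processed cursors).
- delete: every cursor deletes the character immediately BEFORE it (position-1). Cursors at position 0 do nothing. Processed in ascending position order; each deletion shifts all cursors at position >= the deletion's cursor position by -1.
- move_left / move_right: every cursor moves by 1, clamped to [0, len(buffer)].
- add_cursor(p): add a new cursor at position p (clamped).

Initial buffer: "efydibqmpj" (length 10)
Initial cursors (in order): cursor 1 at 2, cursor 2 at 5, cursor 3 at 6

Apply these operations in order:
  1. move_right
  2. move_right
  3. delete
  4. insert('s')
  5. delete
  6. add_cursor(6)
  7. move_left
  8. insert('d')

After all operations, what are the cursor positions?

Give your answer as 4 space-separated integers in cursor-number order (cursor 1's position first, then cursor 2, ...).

Answer: 3 7 7 9

Derivation:
After op 1 (move_right): buffer="efydibqmpj" (len 10), cursors c1@3 c2@6 c3@7, authorship ..........
After op 2 (move_right): buffer="efydibqmpj" (len 10), cursors c1@4 c2@7 c3@8, authorship ..........
After op 3 (delete): buffer="efyibpj" (len 7), cursors c1@3 c2@5 c3@5, authorship .......
After op 4 (insert('s')): buffer="efysibsspj" (len 10), cursors c1@4 c2@8 c3@8, authorship ...1..23..
After op 5 (delete): buffer="efyibpj" (len 7), cursors c1@3 c2@5 c3@5, authorship .......
After op 6 (add_cursor(6)): buffer="efyibpj" (len 7), cursors c1@3 c2@5 c3@5 c4@6, authorship .......
After op 7 (move_left): buffer="efyibpj" (len 7), cursors c1@2 c2@4 c3@4 c4@5, authorship .......
After op 8 (insert('d')): buffer="efdyiddbdpj" (len 11), cursors c1@3 c2@7 c3@7 c4@9, authorship ..1..23.4..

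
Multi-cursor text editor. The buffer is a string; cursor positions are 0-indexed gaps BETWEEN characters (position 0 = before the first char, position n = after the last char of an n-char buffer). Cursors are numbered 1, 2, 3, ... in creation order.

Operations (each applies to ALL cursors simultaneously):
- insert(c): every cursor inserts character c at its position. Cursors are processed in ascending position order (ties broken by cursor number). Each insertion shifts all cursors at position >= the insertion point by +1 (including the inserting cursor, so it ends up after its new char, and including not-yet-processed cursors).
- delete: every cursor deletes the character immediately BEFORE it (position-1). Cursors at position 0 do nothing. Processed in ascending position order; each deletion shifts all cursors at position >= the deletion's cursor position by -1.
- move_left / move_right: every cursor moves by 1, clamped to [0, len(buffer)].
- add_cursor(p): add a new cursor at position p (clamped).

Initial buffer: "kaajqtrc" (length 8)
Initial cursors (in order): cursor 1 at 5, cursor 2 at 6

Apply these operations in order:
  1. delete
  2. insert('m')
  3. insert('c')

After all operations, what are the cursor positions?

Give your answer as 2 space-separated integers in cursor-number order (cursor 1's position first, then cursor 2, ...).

After op 1 (delete): buffer="kaajrc" (len 6), cursors c1@4 c2@4, authorship ......
After op 2 (insert('m')): buffer="kaajmmrc" (len 8), cursors c1@6 c2@6, authorship ....12..
After op 3 (insert('c')): buffer="kaajmmccrc" (len 10), cursors c1@8 c2@8, authorship ....1212..

Answer: 8 8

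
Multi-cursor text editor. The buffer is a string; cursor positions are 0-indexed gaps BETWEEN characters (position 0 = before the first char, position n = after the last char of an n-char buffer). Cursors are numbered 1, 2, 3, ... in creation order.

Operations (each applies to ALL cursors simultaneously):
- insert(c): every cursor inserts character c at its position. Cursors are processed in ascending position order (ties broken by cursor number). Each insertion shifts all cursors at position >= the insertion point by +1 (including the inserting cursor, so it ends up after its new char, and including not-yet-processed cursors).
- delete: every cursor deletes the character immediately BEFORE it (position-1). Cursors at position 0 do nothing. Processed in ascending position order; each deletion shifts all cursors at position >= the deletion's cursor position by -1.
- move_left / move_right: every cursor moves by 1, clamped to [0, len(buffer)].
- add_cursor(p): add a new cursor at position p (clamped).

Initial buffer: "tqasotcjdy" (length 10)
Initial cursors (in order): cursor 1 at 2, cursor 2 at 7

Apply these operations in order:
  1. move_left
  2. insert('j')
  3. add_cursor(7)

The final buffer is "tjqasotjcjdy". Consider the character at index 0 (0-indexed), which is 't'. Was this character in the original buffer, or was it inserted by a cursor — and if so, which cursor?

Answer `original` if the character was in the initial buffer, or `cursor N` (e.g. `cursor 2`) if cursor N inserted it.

Answer: original

Derivation:
After op 1 (move_left): buffer="tqasotcjdy" (len 10), cursors c1@1 c2@6, authorship ..........
After op 2 (insert('j')): buffer="tjqasotjcjdy" (len 12), cursors c1@2 c2@8, authorship .1.....2....
After op 3 (add_cursor(7)): buffer="tjqasotjcjdy" (len 12), cursors c1@2 c3@7 c2@8, authorship .1.....2....
Authorship (.=original, N=cursor N): . 1 . . . . . 2 . . . .
Index 0: author = original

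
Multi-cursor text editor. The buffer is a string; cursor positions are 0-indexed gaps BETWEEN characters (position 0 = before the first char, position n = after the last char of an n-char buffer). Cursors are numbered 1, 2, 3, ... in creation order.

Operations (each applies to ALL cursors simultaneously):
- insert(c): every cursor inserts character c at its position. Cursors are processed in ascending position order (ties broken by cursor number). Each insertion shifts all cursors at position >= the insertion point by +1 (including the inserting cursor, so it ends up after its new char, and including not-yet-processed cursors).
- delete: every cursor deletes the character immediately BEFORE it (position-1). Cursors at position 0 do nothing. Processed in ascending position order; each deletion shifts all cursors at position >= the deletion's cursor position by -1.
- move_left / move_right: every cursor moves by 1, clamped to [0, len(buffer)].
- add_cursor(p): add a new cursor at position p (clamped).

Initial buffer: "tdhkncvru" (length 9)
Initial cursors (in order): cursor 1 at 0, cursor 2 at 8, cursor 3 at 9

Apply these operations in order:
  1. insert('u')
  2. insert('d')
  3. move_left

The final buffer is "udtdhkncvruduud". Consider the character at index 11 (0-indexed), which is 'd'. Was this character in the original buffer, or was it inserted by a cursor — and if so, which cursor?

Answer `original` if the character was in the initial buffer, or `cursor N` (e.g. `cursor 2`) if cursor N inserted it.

After op 1 (insert('u')): buffer="utdhkncvruuu" (len 12), cursors c1@1 c2@10 c3@12, authorship 1........2.3
After op 2 (insert('d')): buffer="udtdhkncvruduud" (len 15), cursors c1@2 c2@12 c3@15, authorship 11........22.33
After op 3 (move_left): buffer="udtdhkncvruduud" (len 15), cursors c1@1 c2@11 c3@14, authorship 11........22.33
Authorship (.=original, N=cursor N): 1 1 . . . . . . . . 2 2 . 3 3
Index 11: author = 2

Answer: cursor 2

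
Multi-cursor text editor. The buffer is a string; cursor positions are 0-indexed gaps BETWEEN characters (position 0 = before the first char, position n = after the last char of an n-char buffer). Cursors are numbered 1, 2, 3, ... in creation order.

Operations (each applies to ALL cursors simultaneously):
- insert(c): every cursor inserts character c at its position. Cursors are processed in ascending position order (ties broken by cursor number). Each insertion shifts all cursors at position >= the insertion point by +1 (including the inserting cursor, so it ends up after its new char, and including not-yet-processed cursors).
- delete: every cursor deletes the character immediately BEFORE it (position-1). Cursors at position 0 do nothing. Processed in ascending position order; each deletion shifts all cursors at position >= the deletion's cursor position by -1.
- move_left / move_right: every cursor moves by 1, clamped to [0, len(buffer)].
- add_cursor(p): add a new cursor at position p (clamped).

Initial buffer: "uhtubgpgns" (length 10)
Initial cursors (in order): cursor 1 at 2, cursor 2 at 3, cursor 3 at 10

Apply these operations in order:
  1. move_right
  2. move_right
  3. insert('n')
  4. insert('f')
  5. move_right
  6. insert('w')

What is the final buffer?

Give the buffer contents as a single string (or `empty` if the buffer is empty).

After op 1 (move_right): buffer="uhtubgpgns" (len 10), cursors c1@3 c2@4 c3@10, authorship ..........
After op 2 (move_right): buffer="uhtubgpgns" (len 10), cursors c1@4 c2@5 c3@10, authorship ..........
After op 3 (insert('n')): buffer="uhtunbngpgnsn" (len 13), cursors c1@5 c2@7 c3@13, authorship ....1.2.....3
After op 4 (insert('f')): buffer="uhtunfbnfgpgnsnf" (len 16), cursors c1@6 c2@9 c3@16, authorship ....11.22.....33
After op 5 (move_right): buffer="uhtunfbnfgpgnsnf" (len 16), cursors c1@7 c2@10 c3@16, authorship ....11.22.....33
After op 6 (insert('w')): buffer="uhtunfbwnfgwpgnsnfw" (len 19), cursors c1@8 c2@12 c3@19, authorship ....11.122.2....333

Answer: uhtunfbwnfgwpgnsnfw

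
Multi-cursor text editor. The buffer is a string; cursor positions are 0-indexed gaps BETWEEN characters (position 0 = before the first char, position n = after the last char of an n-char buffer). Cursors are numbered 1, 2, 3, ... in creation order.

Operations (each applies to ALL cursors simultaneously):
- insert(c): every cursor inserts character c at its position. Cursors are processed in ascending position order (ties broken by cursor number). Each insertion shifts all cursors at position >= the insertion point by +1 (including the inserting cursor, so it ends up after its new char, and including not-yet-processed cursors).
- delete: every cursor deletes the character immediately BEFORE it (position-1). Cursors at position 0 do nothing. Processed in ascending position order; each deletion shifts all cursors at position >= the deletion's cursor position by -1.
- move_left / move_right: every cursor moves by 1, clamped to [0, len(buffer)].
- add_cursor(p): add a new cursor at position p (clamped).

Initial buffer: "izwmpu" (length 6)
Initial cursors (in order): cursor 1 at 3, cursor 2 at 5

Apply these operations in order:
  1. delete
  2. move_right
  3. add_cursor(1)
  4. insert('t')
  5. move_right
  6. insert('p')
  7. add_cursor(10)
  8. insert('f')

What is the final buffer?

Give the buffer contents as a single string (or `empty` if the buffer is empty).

Answer: itzpfmtupftpff

Derivation:
After op 1 (delete): buffer="izmu" (len 4), cursors c1@2 c2@3, authorship ....
After op 2 (move_right): buffer="izmu" (len 4), cursors c1@3 c2@4, authorship ....
After op 3 (add_cursor(1)): buffer="izmu" (len 4), cursors c3@1 c1@3 c2@4, authorship ....
After op 4 (insert('t')): buffer="itzmtut" (len 7), cursors c3@2 c1@5 c2@7, authorship .3..1.2
After op 5 (move_right): buffer="itzmtut" (len 7), cursors c3@3 c1@6 c2@7, authorship .3..1.2
After op 6 (insert('p')): buffer="itzpmtuptp" (len 10), cursors c3@4 c1@8 c2@10, authorship .3.3.1.122
After op 7 (add_cursor(10)): buffer="itzpmtuptp" (len 10), cursors c3@4 c1@8 c2@10 c4@10, authorship .3.3.1.122
After op 8 (insert('f')): buffer="itzpfmtupftpff" (len 14), cursors c3@5 c1@10 c2@14 c4@14, authorship .3.33.1.112224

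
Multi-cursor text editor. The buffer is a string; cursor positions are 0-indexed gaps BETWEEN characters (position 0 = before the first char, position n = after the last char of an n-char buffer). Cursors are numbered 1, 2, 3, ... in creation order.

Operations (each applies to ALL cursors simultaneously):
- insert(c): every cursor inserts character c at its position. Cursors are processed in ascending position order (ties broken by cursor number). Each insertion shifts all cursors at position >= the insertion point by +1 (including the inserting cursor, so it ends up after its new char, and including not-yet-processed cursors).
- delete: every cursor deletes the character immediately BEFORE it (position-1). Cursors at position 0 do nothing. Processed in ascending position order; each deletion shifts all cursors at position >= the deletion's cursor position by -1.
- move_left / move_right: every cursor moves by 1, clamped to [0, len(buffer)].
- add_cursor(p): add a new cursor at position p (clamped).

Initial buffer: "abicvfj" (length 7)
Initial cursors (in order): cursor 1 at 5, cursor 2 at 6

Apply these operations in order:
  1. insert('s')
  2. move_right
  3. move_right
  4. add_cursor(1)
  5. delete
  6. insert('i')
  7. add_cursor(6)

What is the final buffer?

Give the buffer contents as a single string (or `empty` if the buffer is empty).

Answer: ibicvsfii

Derivation:
After op 1 (insert('s')): buffer="abicvsfsj" (len 9), cursors c1@6 c2@8, authorship .....1.2.
After op 2 (move_right): buffer="abicvsfsj" (len 9), cursors c1@7 c2@9, authorship .....1.2.
After op 3 (move_right): buffer="abicvsfsj" (len 9), cursors c1@8 c2@9, authorship .....1.2.
After op 4 (add_cursor(1)): buffer="abicvsfsj" (len 9), cursors c3@1 c1@8 c2@9, authorship .....1.2.
After op 5 (delete): buffer="bicvsf" (len 6), cursors c3@0 c1@6 c2@6, authorship ....1.
After op 6 (insert('i')): buffer="ibicvsfii" (len 9), cursors c3@1 c1@9 c2@9, authorship 3....1.12
After op 7 (add_cursor(6)): buffer="ibicvsfii" (len 9), cursors c3@1 c4@6 c1@9 c2@9, authorship 3....1.12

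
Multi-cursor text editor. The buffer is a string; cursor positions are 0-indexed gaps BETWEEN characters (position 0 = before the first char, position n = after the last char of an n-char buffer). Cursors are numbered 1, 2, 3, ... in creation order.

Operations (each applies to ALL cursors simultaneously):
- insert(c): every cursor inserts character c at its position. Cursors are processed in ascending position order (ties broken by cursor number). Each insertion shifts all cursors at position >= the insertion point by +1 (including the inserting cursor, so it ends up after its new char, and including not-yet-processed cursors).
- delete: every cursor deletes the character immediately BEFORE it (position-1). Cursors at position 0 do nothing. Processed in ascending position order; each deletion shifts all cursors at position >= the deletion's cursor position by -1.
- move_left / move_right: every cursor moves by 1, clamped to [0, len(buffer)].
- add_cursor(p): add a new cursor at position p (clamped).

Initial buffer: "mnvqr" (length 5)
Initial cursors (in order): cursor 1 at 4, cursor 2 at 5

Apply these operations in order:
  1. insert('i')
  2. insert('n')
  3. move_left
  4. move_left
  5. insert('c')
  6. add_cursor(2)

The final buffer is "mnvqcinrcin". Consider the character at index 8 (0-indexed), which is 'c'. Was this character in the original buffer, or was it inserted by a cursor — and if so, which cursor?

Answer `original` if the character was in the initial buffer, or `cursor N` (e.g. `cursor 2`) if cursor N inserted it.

After op 1 (insert('i')): buffer="mnvqiri" (len 7), cursors c1@5 c2@7, authorship ....1.2
After op 2 (insert('n')): buffer="mnvqinrin" (len 9), cursors c1@6 c2@9, authorship ....11.22
After op 3 (move_left): buffer="mnvqinrin" (len 9), cursors c1@5 c2@8, authorship ....11.22
After op 4 (move_left): buffer="mnvqinrin" (len 9), cursors c1@4 c2@7, authorship ....11.22
After op 5 (insert('c')): buffer="mnvqcinrcin" (len 11), cursors c1@5 c2@9, authorship ....111.222
After op 6 (add_cursor(2)): buffer="mnvqcinrcin" (len 11), cursors c3@2 c1@5 c2@9, authorship ....111.222
Authorship (.=original, N=cursor N): . . . . 1 1 1 . 2 2 2
Index 8: author = 2

Answer: cursor 2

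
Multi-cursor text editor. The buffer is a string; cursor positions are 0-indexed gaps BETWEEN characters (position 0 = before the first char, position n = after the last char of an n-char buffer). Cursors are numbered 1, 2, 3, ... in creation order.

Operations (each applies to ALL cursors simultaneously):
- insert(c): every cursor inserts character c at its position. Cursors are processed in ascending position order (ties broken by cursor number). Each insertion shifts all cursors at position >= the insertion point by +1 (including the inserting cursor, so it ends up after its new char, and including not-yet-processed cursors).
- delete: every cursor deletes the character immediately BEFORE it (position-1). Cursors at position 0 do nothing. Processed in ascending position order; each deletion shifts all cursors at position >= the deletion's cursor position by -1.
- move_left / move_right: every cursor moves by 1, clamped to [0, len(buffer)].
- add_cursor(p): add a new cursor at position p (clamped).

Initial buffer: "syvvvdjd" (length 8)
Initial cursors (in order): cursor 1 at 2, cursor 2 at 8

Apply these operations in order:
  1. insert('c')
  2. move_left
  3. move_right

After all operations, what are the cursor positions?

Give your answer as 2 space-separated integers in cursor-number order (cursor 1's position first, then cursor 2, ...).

Answer: 3 10

Derivation:
After op 1 (insert('c')): buffer="sycvvvdjdc" (len 10), cursors c1@3 c2@10, authorship ..1......2
After op 2 (move_left): buffer="sycvvvdjdc" (len 10), cursors c1@2 c2@9, authorship ..1......2
After op 3 (move_right): buffer="sycvvvdjdc" (len 10), cursors c1@3 c2@10, authorship ..1......2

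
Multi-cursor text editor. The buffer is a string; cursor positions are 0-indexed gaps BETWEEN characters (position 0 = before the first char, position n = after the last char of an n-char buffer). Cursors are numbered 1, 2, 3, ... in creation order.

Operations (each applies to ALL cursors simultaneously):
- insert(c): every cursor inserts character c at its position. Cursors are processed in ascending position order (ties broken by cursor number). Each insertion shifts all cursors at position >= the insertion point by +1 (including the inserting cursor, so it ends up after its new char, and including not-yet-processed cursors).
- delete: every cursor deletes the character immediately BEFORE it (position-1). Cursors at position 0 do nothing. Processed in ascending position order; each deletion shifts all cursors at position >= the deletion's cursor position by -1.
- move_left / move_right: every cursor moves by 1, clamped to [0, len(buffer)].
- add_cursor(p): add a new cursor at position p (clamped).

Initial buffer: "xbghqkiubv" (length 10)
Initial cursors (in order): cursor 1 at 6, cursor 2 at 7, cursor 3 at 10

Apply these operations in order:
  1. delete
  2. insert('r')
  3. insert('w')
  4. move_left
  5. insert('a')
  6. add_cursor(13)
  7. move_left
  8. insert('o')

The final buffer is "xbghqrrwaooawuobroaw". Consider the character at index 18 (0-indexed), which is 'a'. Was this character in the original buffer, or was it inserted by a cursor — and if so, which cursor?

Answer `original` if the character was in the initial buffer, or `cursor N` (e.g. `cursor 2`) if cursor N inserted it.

After op 1 (delete): buffer="xbghqub" (len 7), cursors c1@5 c2@5 c3@7, authorship .......
After op 2 (insert('r')): buffer="xbghqrrubr" (len 10), cursors c1@7 c2@7 c3@10, authorship .....12..3
After op 3 (insert('w')): buffer="xbghqrrwwubrw" (len 13), cursors c1@9 c2@9 c3@13, authorship .....1212..33
After op 4 (move_left): buffer="xbghqrrwwubrw" (len 13), cursors c1@8 c2@8 c3@12, authorship .....1212..33
After op 5 (insert('a')): buffer="xbghqrrwaawubraw" (len 16), cursors c1@10 c2@10 c3@15, authorship .....121122..333
After op 6 (add_cursor(13)): buffer="xbghqrrwaawubraw" (len 16), cursors c1@10 c2@10 c4@13 c3@15, authorship .....121122..333
After op 7 (move_left): buffer="xbghqrrwaawubraw" (len 16), cursors c1@9 c2@9 c4@12 c3@14, authorship .....121122..333
After op 8 (insert('o')): buffer="xbghqrrwaooawuobroaw" (len 20), cursors c1@11 c2@11 c4@15 c3@18, authorship .....12111222.4.3333
Authorship (.=original, N=cursor N): . . . . . 1 2 1 1 1 2 2 2 . 4 . 3 3 3 3
Index 18: author = 3

Answer: cursor 3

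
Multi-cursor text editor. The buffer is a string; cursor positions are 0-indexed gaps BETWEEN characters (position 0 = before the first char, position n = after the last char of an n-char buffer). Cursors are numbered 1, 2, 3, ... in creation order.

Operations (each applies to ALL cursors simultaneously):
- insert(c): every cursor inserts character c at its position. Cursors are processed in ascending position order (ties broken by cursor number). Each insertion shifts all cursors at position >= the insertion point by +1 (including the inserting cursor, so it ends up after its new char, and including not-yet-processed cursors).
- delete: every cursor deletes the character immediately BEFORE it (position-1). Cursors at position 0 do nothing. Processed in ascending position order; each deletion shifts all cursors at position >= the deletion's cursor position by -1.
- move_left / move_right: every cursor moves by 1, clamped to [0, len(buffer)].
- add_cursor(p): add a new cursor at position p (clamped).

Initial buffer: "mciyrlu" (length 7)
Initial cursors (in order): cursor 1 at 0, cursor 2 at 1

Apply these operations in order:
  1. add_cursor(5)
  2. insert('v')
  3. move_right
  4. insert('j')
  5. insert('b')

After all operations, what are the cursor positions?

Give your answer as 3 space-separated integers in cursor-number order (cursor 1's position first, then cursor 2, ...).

After op 1 (add_cursor(5)): buffer="mciyrlu" (len 7), cursors c1@0 c2@1 c3@5, authorship .......
After op 2 (insert('v')): buffer="vmvciyrvlu" (len 10), cursors c1@1 c2@3 c3@8, authorship 1.2....3..
After op 3 (move_right): buffer="vmvciyrvlu" (len 10), cursors c1@2 c2@4 c3@9, authorship 1.2....3..
After op 4 (insert('j')): buffer="vmjvcjiyrvlju" (len 13), cursors c1@3 c2@6 c3@12, authorship 1.12.2...3.3.
After op 5 (insert('b')): buffer="vmjbvcjbiyrvljbu" (len 16), cursors c1@4 c2@8 c3@15, authorship 1.112.22...3.33.

Answer: 4 8 15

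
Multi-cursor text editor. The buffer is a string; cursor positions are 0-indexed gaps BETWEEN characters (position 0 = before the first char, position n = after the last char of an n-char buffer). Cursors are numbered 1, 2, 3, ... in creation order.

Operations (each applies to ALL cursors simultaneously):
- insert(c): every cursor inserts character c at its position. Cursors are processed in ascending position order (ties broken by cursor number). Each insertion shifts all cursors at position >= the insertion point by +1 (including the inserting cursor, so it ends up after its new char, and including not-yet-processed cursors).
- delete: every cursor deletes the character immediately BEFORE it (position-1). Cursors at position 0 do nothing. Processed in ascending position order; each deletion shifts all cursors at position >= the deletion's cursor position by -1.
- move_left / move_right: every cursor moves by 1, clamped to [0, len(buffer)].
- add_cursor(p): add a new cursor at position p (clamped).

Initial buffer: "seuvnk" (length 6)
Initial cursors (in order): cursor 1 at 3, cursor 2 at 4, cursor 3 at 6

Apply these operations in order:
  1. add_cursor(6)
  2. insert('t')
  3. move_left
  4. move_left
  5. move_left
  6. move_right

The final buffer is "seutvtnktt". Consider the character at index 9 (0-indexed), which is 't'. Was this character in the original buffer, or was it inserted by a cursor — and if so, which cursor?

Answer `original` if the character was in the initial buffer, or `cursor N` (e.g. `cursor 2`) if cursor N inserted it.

After op 1 (add_cursor(6)): buffer="seuvnk" (len 6), cursors c1@3 c2@4 c3@6 c4@6, authorship ......
After op 2 (insert('t')): buffer="seutvtnktt" (len 10), cursors c1@4 c2@6 c3@10 c4@10, authorship ...1.2..34
After op 3 (move_left): buffer="seutvtnktt" (len 10), cursors c1@3 c2@5 c3@9 c4@9, authorship ...1.2..34
After op 4 (move_left): buffer="seutvtnktt" (len 10), cursors c1@2 c2@4 c3@8 c4@8, authorship ...1.2..34
After op 5 (move_left): buffer="seutvtnktt" (len 10), cursors c1@1 c2@3 c3@7 c4@7, authorship ...1.2..34
After op 6 (move_right): buffer="seutvtnktt" (len 10), cursors c1@2 c2@4 c3@8 c4@8, authorship ...1.2..34
Authorship (.=original, N=cursor N): . . . 1 . 2 . . 3 4
Index 9: author = 4

Answer: cursor 4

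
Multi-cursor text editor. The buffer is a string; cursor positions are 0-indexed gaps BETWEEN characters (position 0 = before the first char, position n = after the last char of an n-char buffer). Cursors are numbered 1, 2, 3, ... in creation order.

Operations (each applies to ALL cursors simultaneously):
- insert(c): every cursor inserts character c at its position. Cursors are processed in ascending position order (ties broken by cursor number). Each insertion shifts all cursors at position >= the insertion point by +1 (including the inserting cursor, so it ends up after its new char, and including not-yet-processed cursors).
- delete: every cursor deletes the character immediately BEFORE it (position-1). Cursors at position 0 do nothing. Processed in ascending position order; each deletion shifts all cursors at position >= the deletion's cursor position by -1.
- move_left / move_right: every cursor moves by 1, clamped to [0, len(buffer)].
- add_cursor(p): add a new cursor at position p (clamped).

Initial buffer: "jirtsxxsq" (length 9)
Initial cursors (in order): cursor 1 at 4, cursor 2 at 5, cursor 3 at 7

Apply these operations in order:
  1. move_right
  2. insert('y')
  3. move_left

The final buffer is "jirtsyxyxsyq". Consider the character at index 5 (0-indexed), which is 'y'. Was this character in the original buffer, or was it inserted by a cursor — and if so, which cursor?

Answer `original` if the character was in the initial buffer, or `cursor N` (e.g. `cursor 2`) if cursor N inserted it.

After op 1 (move_right): buffer="jirtsxxsq" (len 9), cursors c1@5 c2@6 c3@8, authorship .........
After op 2 (insert('y')): buffer="jirtsyxyxsyq" (len 12), cursors c1@6 c2@8 c3@11, authorship .....1.2..3.
After op 3 (move_left): buffer="jirtsyxyxsyq" (len 12), cursors c1@5 c2@7 c3@10, authorship .....1.2..3.
Authorship (.=original, N=cursor N): . . . . . 1 . 2 . . 3 .
Index 5: author = 1

Answer: cursor 1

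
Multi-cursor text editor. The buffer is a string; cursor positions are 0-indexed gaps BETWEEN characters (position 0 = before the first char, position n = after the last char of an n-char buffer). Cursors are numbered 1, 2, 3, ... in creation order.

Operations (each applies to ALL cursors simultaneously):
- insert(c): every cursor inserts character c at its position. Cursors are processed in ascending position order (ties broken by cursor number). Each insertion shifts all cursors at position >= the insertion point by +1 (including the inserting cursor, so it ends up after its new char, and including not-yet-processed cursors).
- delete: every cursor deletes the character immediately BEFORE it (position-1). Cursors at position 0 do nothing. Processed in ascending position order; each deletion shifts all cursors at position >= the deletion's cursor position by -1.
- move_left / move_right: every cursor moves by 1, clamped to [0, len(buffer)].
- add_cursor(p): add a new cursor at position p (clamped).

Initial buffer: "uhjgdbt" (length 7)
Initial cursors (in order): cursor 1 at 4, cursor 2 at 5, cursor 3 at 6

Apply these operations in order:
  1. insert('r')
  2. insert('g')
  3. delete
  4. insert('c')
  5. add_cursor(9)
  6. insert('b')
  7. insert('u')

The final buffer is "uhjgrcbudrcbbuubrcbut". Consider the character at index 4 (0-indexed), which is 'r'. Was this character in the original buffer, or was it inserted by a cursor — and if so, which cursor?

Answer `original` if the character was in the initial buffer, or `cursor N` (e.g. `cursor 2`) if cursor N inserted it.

Answer: cursor 1

Derivation:
After op 1 (insert('r')): buffer="uhjgrdrbrt" (len 10), cursors c1@5 c2@7 c3@9, authorship ....1.2.3.
After op 2 (insert('g')): buffer="uhjgrgdrgbrgt" (len 13), cursors c1@6 c2@9 c3@12, authorship ....11.22.33.
After op 3 (delete): buffer="uhjgrdrbrt" (len 10), cursors c1@5 c2@7 c3@9, authorship ....1.2.3.
After op 4 (insert('c')): buffer="uhjgrcdrcbrct" (len 13), cursors c1@6 c2@9 c3@12, authorship ....11.22.33.
After op 5 (add_cursor(9)): buffer="uhjgrcdrcbrct" (len 13), cursors c1@6 c2@9 c4@9 c3@12, authorship ....11.22.33.
After op 6 (insert('b')): buffer="uhjgrcbdrcbbbrcbt" (len 17), cursors c1@7 c2@12 c4@12 c3@16, authorship ....111.2224.333.
After op 7 (insert('u')): buffer="uhjgrcbudrcbbuubrcbut" (len 21), cursors c1@8 c2@15 c4@15 c3@20, authorship ....1111.222424.3333.
Authorship (.=original, N=cursor N): . . . . 1 1 1 1 . 2 2 2 4 2 4 . 3 3 3 3 .
Index 4: author = 1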